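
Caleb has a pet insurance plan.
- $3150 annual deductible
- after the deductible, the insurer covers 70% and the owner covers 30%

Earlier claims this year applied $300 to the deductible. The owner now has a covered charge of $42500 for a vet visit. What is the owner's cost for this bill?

$14745

Remaining deductible: $3150 − $300 = $2850.
The remaining $39650 (= $42500 − $2850) moves to coinsurance.
30% of $39650 = $11895 falls to the owner.
That puts the owner's cost at $2850 + $11895 = $14745.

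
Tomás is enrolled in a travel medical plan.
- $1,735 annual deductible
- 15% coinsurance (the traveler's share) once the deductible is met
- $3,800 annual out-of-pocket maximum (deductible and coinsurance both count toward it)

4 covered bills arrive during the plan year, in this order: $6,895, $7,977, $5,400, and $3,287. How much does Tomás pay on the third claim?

$94.45

Claim 1 ($6,895): deductible takes $1,735, $5,160 remains; traveler's 15% is $774. Cost to traveler: $2,509. OOP to date $2,509.
Claim 2 ($7,977): 15% coinsurance on $7,977 = $1,196.55. Traveler owes $1,196.55 (running OOP $3,705.55).
Claim 3 ($5,400): 15% coinsurance on $5,400 = $810. That would push OOP to $4,515.55, over the $3,800 cap, so traveler pays $3,800 − $3,705.55 = $94.45.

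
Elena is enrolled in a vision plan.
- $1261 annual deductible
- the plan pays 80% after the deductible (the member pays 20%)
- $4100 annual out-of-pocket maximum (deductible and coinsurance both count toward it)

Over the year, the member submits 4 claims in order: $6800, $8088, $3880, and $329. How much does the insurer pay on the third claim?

$3766.40

#1 ($6800): deductible takes $1261, $5539 remains; coinsurance $5539 × 20% = $1107.80. Member owes $2368.80 (running OOP $2368.80). Plan pays $6800 − $2368.80 = $4431.20.
#2 ($8088): deductible met; 20% of $8088 = $1617.60. Cost to member: $1617.60. OOP to date $3986.40. Plan pays $8088 − $1617.60 = $6470.40.
#3 ($3880): deductible met; 20% of $3880 = $776. OOP would hit $4762.40 > $4100, so the cap limits the member to $4100 − $3986.40 = $113.60. Plan pays $3880 − $113.60 = $3766.40.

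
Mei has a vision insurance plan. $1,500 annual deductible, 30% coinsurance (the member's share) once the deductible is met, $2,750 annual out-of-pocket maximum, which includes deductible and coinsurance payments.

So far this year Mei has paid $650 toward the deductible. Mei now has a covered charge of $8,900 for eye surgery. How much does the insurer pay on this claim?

Deductible still to meet: $1,500 − $650 = $850.
After the $850 deductible portion, $8,900 − $850 = $8,050 is subject to coinsurance.
Coinsurance: $8,050 × 30% = $2,415.
That puts the member's cost at $850 + $2,415 = $3,265 before any cap.
Year-to-date out-of-pocket would reach $650 + $3,265 = $3,915, above the $2,750 maximum, so the member pays only $2,750 − $650 = $2,100.
The insurer covers the remainder: $8,900 − $2,100 = $6,800.

$6,800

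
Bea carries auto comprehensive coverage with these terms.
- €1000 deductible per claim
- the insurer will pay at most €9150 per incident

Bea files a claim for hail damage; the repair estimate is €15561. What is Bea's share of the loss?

After the deductible, €15561 − €1000 = €14561 remains.
€14561 exceeds the €9150 limit, so the insurer pays the limit: €9150.
Policyholder's share is the uncovered remainder: €15561 − €9150 = €6411.

€6411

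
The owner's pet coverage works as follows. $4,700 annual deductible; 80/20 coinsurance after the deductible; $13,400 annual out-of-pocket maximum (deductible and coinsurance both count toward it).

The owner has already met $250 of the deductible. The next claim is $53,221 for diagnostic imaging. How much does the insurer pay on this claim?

Remaining deductible: $4,700 − $250 = $4,450.
The remaining $48,771 (= $53,221 − $4,450) moves to coinsurance.
Coinsurance: $48,771 × 20% = $9,754.20.
Owner responsibility before any cap: $4,450 + $9,754.20 = $14,204.20.
Year-to-date out-of-pocket would reach $250 + $14,204.20 = $14,454.20, above the $13,400 maximum, so the owner pays only $13,400 − $250 = $13,150.
The plan picks up $53,221 − $13,150 = $40,071.

$40,071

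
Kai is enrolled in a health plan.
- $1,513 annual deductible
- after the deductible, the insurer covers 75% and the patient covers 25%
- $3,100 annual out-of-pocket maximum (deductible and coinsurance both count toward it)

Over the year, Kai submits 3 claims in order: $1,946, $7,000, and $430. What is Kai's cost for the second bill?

#1 ($1,946): $1,513 finishes the deductible; $433 goes to coinsurance; coinsurance $433 × 25% = $108.25. Patient owes $1,621.25 (running OOP $1,621.25).
#2 ($7,000): 25% coinsurance on $7,000 = $1,750. OOP would hit $3,371.25 > $3,100, so the cap limits the patient to $3,100 − $1,621.25 = $1,478.75.

$1,478.75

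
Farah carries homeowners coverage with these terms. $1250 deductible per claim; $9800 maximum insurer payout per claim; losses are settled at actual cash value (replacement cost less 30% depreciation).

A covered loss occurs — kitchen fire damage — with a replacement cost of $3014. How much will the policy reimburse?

Actual cash value after 30% depreciation: $3014 × 70% = $2109.80.
Less the $1250 deductible: $2109.80 − $1250 = $859.80.
$859.80 is within the $9800 limit, so the insurer pays $859.80.

$859.80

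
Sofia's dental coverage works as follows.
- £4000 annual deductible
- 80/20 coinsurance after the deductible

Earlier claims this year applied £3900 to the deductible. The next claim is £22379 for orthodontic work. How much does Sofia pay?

£4555.80

Remaining deductible: £4000 − £3900 = £100.
After the £100 deductible portion, £22379 − £100 = £22279 is subject to coinsurance.
20% of £22279 = £4455.80 falls to the patient.
So the patient owes £100 + £4455.80 = £4555.80.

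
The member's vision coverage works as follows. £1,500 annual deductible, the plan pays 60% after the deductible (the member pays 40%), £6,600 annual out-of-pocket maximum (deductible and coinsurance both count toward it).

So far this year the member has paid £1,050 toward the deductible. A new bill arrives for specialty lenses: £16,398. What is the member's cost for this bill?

£5,550

Remaining deductible: £1,500 − £1,050 = £450.
That leaves £16,398 − £450 = £15,948 for coinsurance.
Member's 40% share of £15,948 is £6,379.20.
So the member owes £450 + £6,379.20 = £6,829.20 before any cap.
Adding £6,829.20 to the £1,050 already spent would give £7,879.20, which exceeds the £6,600 cap; the member pays just £6,600 − £1,050 = £5,550.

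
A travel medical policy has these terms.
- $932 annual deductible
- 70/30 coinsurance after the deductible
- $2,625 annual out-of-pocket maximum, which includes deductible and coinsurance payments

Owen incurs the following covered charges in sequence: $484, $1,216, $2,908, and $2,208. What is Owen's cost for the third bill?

$872.40

Bill 1, $484: entire amount goes to the deductible. Traveler owes $484 (running OOP $484).
Bill 2, $1,216: $448 to deductible, leaving $768; coinsurance $768 × 30% = $230.40. Traveler owes $678.40 (running OOP $1,162.40).
Bill 3, $2,908: 30% coinsurance on $2,908 = $872.40. Cost to traveler: $872.40. OOP to date $2,034.80.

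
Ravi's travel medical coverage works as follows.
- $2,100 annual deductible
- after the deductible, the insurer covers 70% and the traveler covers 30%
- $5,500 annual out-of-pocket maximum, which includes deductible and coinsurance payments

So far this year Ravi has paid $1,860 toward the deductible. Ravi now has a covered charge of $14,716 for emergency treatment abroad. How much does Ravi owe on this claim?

Remaining deductible: $2,100 − $1,860 = $240.
That leaves $14,716 − $240 = $14,476 for coinsurance.
30% of $14,476 = $4,342.80 falls to the traveler.
That puts the traveler's cost at $240 + $4,342.80 = $4,582.80 before any cap.
Adding $4,582.80 to the $1,860 already spent would give $6,442.80, which exceeds the $5,500 cap; the traveler pays just $5,500 − $1,860 = $3,640.

$3,640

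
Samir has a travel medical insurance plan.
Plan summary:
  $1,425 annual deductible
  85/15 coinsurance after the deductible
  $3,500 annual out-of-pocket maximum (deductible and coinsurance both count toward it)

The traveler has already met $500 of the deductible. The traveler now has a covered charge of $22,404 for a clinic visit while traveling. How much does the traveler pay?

$3,000

Remaining deductible: $1,425 − $500 = $925.
The remaining $21,479 (= $22,404 − $925) moves to coinsurance.
Traveler's 15% share of $21,479 is $3,221.85.
So the traveler owes $925 + $3,221.85 = $4,146.85 before any cap.
Year-to-date out-of-pocket would reach $500 + $4,146.85 = $4,646.85, above the $3,500 maximum, so the traveler pays only $3,500 − $500 = $3,000.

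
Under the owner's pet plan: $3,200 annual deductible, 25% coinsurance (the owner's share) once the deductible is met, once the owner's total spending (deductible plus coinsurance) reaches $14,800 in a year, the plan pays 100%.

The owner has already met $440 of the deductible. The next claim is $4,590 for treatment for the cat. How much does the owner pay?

$3,217.50

Remaining deductible: $3,200 − $440 = $2,760.
After the $2,760 deductible portion, $4,590 − $2,760 = $1,830 is subject to coinsurance.
Coinsurance: $1,830 × 25% = $457.50.
Owner responsibility before any cap: $2,760 + $457.50 = $3,217.50.
Cumulative spending $440 + $3,217.50 = $3,657.50 stays under the $14,800 maximum.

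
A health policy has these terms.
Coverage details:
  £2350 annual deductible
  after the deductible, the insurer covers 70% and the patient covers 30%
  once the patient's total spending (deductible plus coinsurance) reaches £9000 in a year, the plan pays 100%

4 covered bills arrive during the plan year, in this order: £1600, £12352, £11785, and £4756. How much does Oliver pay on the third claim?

£3169.40

Claim 1 (£1600): fully absorbed by the deductible. Cost to patient: £1600. OOP to date £1600.
Claim 2 (£12352): deductible takes £750, £11602 remains; 30% of £11602 = £3480.60. Cost to patient: £4230.60. OOP to date £5830.60.
Claim 3 (£11785): 30% coinsurance on £11785 = £3535.50. OOP would hit £9366.10 > £9000, so the cap limits the patient to £9000 − £5830.60 = £3169.40.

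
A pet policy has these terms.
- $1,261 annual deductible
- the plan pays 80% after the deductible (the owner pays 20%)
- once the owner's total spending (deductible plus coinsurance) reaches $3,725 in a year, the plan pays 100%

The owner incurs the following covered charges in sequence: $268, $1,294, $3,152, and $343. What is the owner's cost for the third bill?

Claim 1 — $268: fully absorbed by the deductible. Owner pays $268; OOP now $268.
Claim 2 — $1,294: deductible takes $993, $301 remains; coinsurance $301 × 20% = $60.20. Cost to owner: $1,053.20. OOP to date $1,321.20.
Claim 3 — $3,152: deductible already satisfied, so owner's share is 20% × $3,152 = $630.40. Owner pays $630.40; OOP now $1,951.60.

$630.40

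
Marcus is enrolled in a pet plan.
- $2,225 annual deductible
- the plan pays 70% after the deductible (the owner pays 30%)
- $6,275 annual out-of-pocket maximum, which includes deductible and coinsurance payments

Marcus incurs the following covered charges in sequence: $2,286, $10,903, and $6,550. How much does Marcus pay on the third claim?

Claim 1 ($2,286): $2,225 finishes the deductible; $61 goes to coinsurance; 30% of $61 = $18.30. Owner owes $2,243.30 (running OOP $2,243.30).
Claim 2 ($10,903): deductible met; 30% of $10,903 = $3,270.90. Cost to owner: $3,270.90. OOP to date $5,514.20.
Claim 3 ($6,550): 30% coinsurance on $6,550 = $1,965. That would push OOP to $7,479.20, over the $6,275 cap, so owner pays $6,275 − $5,514.20 = $760.80.

$760.80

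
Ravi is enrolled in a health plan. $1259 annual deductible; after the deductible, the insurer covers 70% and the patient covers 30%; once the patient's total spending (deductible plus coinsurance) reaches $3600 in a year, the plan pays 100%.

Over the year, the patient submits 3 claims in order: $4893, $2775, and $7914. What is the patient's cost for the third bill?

$418.30

#1 ($4893): $1259 finishes the deductible; $3634 goes to coinsurance; coinsurance $3634 × 30% = $1090.20. Patient owes $2349.20 (running OOP $2349.20).
#2 ($2775): deductible already satisfied, so patient's share is 30% × $2775 = $832.50. Cost to patient: $832.50. OOP to date $3181.70.
#3 ($7914): deductible met; 30% of $7914 = $2374.20. Adding that to $3181.70 gives $5555.90, past the $3600 cap; patient pays only $3600 − $3181.70 = $418.30.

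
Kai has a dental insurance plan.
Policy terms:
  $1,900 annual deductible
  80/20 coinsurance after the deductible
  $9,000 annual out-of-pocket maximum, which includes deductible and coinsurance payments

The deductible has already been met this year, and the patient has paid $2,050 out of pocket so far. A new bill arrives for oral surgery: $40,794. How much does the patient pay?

With the deductible met, the entire $40,794 is subject to coinsurance.
Coinsurance: $40,794 × 20% = $8,158.80.
That would bring total out-of-pocket to $10,208.80, past the $9,000 cap. The patient is capped at $9,000 − $2,050 = $6,950 on this claim.

$6,950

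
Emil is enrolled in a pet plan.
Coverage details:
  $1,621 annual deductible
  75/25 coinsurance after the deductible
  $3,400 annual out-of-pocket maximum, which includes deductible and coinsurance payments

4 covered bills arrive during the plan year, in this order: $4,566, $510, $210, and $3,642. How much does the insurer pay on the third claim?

$157.50

Claim 1 — $4,566: deductible takes $1,621, $2,945 remains; 25% of $2,945 = $736.25. Owner owes $2,357.25 (running OOP $2,357.25). Plan pays $4,566 − $2,357.25 = $2,208.75.
Claim 2 — $510: deductible already satisfied, so owner's share is 25% × $510 = $127.50. Cost to owner: $127.50. OOP to date $2,484.75. Plan pays $510 − $127.50 = $382.50.
Claim 3 — $210: deductible met; 25% of $210 = $52.50. Cost to owner: $52.50. OOP to date $2,537.25. Insurer: $210 − $52.50 = $157.50.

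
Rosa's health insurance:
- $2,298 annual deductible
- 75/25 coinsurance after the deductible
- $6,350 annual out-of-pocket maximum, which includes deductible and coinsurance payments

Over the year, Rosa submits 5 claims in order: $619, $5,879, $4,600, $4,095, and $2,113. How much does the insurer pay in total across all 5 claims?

Claim 1 ($619): entire amount goes to the deductible. Cost to patient: $619. OOP to date $619. Plan pays $619 − $619 = $0.
Claim 2 ($5,879): $1,679 finishes the deductible; $4,200 goes to coinsurance; patient's 25% is $1,050. Cost to patient: $2,729. OOP to date $3,348. Insurer: $5,879 − $2,729 = $3,150.
Claim 3 ($4,600): 25% coinsurance on $4,600 = $1,150. Patient pays $1,150; OOP now $4,498. Plan pays $4,600 − $1,150 = $3,450.
Claim 4 ($4,095): deductible met; 25% of $4,095 = $1,023.75. Cost to patient: $1,023.75. OOP to date $5,521.75. Insurer: $4,095 − $1,023.75 = $3,071.25.
Claim 5 ($2,113): 25% coinsurance on $2,113 = $528.25. Patient pays $528.25; OOP now $6,050. Insurer: $2,113 − $528.25 = $1,584.75.
Insurer total = bills − patient's total = $17,306 − $6,050 = $11,256.

$11,256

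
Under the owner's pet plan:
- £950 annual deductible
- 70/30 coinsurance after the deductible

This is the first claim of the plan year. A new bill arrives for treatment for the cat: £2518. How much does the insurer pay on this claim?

£1097.60

The full £950 deductible is still open; £950 of this bill applies to it.
The remaining £1568 (= £2518 − £950) moves to coinsurance.
Owner's 30% share of £1568 is £470.40.
So the owner owes £950 + £470.40 = £1420.40.
Insurer pays the balance: £2518 − £1420.40 = £1097.60.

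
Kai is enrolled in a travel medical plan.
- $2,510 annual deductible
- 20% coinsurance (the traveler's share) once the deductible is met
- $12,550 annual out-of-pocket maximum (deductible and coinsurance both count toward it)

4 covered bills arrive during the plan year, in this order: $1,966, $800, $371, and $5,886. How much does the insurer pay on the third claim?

Claim 1 ($1,966): fully absorbed by the deductible. Cost to traveler: $1,966. OOP to date $1,966. Insurer: $1,966 − $1,966 = $0.
Claim 2 ($800): $544 finishes the deductible; $256 goes to coinsurance; coinsurance $256 × 20% = $51.20. Traveler owes $595.20 (running OOP $2,561.20). Insurer: $800 − $595.20 = $204.80.
Claim 3 ($371): deductible met; 20% of $371 = $74.20. Traveler pays $74.20; OOP now $2,635.40. Plan pays $371 − $74.20 = $296.80.

$296.80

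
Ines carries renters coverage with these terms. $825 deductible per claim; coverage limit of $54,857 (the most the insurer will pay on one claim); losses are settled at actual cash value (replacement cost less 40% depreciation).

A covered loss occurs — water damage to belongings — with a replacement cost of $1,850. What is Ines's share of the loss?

Depreciate 40%: the covered value is $1,850 × 0.6 = $1,110.
Less the $825 deductible: $1,110 − $825 = $285.
$285 ≤ $54,857, so the limit doesn't bind; insurer pays $285.
Out of pocket: $1,850 − $285 = $1,565.

$1,565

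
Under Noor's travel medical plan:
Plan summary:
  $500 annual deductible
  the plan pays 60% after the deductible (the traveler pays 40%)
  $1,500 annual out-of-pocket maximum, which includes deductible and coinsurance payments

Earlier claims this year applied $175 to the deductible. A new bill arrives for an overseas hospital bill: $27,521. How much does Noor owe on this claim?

Remaining deductible: $500 − $175 = $325.
The remaining $27,196 (= $27,521 − $325) moves to coinsurance.
Traveler's 40% share of $27,196 is $10,878.40.
That puts the traveler's cost at $325 + $10,878.40 = $11,203.40 before any cap.
That would bring total out-of-pocket to $11,378.40, past the $1,500 cap. The traveler is capped at $1,500 − $175 = $1,325 on this claim.

$1,325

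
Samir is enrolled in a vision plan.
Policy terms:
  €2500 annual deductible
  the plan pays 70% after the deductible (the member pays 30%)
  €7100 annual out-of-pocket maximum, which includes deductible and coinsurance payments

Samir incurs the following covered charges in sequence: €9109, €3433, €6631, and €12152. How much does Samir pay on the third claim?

#1 (€9109): €2500 to deductible, leaving €6609; 30% of €6609 = €1982.70. Member owes €4482.70 (running OOP €4482.70).
#2 (€3433): 30% coinsurance on €3433 = €1029.90. Member owes €1029.90 (running OOP €5512.60).
#3 (€6631): 30% coinsurance on €6631 = €1989.30. OOP would hit €7501.90 > €7100, so the cap limits the member to €7100 − €5512.60 = €1587.40.

€1587.40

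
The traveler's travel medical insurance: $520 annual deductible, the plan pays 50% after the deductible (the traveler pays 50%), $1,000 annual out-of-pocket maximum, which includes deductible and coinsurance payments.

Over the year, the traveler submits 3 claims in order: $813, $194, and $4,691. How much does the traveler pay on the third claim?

$236.50

Bill 1, $813: $520 to deductible, leaving $293; traveler's 50% is $146.50. Traveler pays $666.50; OOP now $666.50.
Bill 2, $194: 50% coinsurance on $194 = $97. Traveler owes $97 (running OOP $763.50).
Bill 3, $4,691: 50% coinsurance on $4,691 = $2,345.50. Adding that to $763.50 gives $3,109, past the $1,000 cap; traveler pays only $1,000 − $763.50 = $236.50.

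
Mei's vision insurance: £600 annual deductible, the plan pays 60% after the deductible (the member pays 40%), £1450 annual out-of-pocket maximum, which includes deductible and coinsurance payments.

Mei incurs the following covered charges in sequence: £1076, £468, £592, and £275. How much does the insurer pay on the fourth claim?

Claim 1 — £1076: deductible takes £600, £476 remains; member's 40% is £190.40. Member owes £790.40 (running OOP £790.40). Insurer: £1076 − £790.40 = £285.60.
Claim 2 — £468: deductible already satisfied, so member's share is 40% × £468 = £187.20. Member owes £187.20 (running OOP £977.60). Plan pays £468 − £187.20 = £280.80.
Claim 3 — £592: deductible already satisfied, so member's share is 40% × £592 = £236.80. Member pays £236.80; OOP now £1214.40. Plan pays £592 − £236.80 = £355.20.
Claim 4 — £275: 40% coinsurance on £275 = £110. Member owes £110 (running OOP £1324.40). Insurer: £275 − £110 = £165.

£165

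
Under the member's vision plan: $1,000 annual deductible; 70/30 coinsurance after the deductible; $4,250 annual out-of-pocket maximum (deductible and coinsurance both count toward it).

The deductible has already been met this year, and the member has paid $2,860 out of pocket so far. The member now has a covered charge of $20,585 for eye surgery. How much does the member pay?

With the deductible met, the entire $20,585 is subject to coinsurance.
Member's 30% share of $20,585 is $6,175.50.
Year-to-date out-of-pocket would reach $2,860 + $6,175.50 = $9,035.50, above the $4,250 maximum, so the member pays only $4,250 − $2,860 = $1,390.

$1,390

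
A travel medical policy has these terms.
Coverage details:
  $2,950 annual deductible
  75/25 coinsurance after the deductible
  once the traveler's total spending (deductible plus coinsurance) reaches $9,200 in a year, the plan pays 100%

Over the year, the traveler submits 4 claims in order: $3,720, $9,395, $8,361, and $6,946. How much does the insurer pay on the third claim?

Claim 1 ($3,720): deductible takes $2,950, $770 remains; coinsurance $770 × 25% = $192.50. Traveler owes $3,142.50 (running OOP $3,142.50). Insurer: $3,720 − $3,142.50 = $577.50.
Claim 2 ($9,395): 25% coinsurance on $9,395 = $2,348.75. Traveler owes $2,348.75 (running OOP $5,491.25). Plan pays $9,395 − $2,348.75 = $7,046.25.
Claim 3 ($8,361): deductible already satisfied, so traveler's share is 25% × $8,361 = $2,090.25. Traveler owes $2,090.25 (running OOP $7,581.50). Insurer: $8,361 − $2,090.25 = $6,270.75.

$6,270.75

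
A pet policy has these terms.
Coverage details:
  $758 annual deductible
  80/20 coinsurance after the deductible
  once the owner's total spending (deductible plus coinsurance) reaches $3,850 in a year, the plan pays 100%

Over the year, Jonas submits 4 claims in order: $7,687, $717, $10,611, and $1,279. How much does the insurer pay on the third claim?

Bill 1, $7,687: $758 finishes the deductible; $6,929 goes to coinsurance; 20% of $6,929 = $1,385.80. Cost to owner: $2,143.80. OOP to date $2,143.80. Plan pays $7,687 − $2,143.80 = $5,543.20.
Bill 2, $717: 20% coinsurance on $717 = $143.40. Owner pays $143.40; OOP now $2,287.20. Insurer: $717 − $143.40 = $573.60.
Bill 3, $10,611: deductible met; 20% of $10,611 = $2,122.20. Adding that to $2,287.20 gives $4,409.40, past the $3,850 cap; owner pays only $3,850 − $2,287.20 = $1,562.80. Insurer: $10,611 − $1,562.80 = $9,048.20.

$9,048.20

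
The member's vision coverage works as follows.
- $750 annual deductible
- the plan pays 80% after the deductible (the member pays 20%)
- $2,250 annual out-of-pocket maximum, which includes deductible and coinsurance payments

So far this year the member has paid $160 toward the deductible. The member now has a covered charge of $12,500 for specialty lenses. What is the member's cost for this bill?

$2,090

Deductible still to meet: $750 − $160 = $590.
The remaining $11,910 (= $12,500 − $590) moves to coinsurance.
Coinsurance: $11,910 × 20% = $2,382.
So the member owes $590 + $2,382 = $2,972 before any cap.
Year-to-date out-of-pocket would reach $160 + $2,972 = $3,132, above the $2,250 maximum, so the member pays only $2,250 − $160 = $2,090.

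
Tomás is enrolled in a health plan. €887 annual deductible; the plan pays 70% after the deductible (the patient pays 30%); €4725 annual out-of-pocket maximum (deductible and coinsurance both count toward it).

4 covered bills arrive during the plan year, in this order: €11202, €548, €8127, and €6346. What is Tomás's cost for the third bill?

€579.10

#1 (€11202): €887 to deductible, leaving €10315; coinsurance €10315 × 30% = €3094.50. Patient owes €3981.50 (running OOP €3981.50).
#2 (€548): deductible already satisfied, so patient's share is 30% × €548 = €164.40. Patient owes €164.40 (running OOP €4145.90).
#3 (€8127): deductible already satisfied, so patient's share is 30% × €8127 = €2438.10. Adding that to €4145.90 gives €6584, past the €4725 cap; patient pays only €4725 − €4145.90 = €579.10.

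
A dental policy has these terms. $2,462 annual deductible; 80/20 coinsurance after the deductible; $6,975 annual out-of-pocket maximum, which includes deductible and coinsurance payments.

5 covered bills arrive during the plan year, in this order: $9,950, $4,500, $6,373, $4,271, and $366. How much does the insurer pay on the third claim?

$5,098.40

Bill 1, $9,950: $2,462 finishes the deductible; $7,488 goes to coinsurance; 20% of $7,488 = $1,497.60. Patient owes $3,959.60 (running OOP $3,959.60). Insurer: $9,950 − $3,959.60 = $5,990.40.
Bill 2, $4,500: deductible already satisfied, so patient's share is 20% × $4,500 = $900. Patient owes $900 (running OOP $4,859.60). Plan pays $4,500 − $900 = $3,600.
Bill 3, $6,373: 20% coinsurance on $6,373 = $1,274.60. Patient owes $1,274.60 (running OOP $6,134.20). Insurer: $6,373 − $1,274.60 = $5,098.40.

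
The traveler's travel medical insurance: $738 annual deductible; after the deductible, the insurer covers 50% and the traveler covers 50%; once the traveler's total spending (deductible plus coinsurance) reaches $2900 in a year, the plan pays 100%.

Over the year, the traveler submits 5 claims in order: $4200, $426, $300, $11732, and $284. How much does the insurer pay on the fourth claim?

$11664

#1 ($4200): $738 finishes the deductible; $3462 goes to coinsurance; coinsurance $3462 × 50% = $1731. Traveler owes $2469 (running OOP $2469). Insurer: $4200 − $2469 = $1731.
#2 ($426): deductible met; 50% of $426 = $213. Traveler owes $213 (running OOP $2682). Insurer: $426 − $213 = $213.
#3 ($300): deductible already satisfied, so traveler's share is 50% × $300 = $150. Traveler pays $150; OOP now $2832. Plan pays $300 − $150 = $150.
#4 ($11732): deductible met; 50% of $11732 = $5866. Adding that to $2832 gives $8698, past the $2900 cap; traveler pays only $2900 − $2832 = $68. Insurer: $11732 − $68 = $11664.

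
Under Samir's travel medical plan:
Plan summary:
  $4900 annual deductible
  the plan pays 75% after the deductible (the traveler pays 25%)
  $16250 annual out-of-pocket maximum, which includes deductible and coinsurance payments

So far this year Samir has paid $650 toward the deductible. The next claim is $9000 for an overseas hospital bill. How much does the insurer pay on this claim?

$3562.50

Deductible still to meet: $4900 − $650 = $4250.
The remaining $4750 (= $9000 − $4250) moves to coinsurance.
Traveler's 25% share of $4750 is $1187.50.
That puts the traveler's cost at $4250 + $1187.50 = $5437.50 before any cap.
Year-to-date out-of-pocket becomes $650 + $5437.50 = $6087.50, still under the $16250 maximum, so no cap applies.
The insurer covers the remainder: $9000 − $5437.50 = $3562.50.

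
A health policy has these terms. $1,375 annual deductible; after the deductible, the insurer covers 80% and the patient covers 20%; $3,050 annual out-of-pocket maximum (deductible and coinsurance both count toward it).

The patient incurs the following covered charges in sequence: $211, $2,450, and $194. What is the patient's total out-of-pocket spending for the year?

$1,671

Claim 1 — $211: entire amount goes to the deductible. Cost to patient: $211. OOP to date $211.
Claim 2 — $2,450: $1,164 to deductible, leaving $1,286; patient's 20% is $257.20. Patient pays $1,421.20; OOP now $1,632.20.
Claim 3 — $194: deductible already satisfied, so patient's share is 20% × $194 = $38.80. Cost to patient: $38.80. OOP to date $1,671.
Total paid by the patient: $211 + $1,421.20 + $38.80 = $1,671.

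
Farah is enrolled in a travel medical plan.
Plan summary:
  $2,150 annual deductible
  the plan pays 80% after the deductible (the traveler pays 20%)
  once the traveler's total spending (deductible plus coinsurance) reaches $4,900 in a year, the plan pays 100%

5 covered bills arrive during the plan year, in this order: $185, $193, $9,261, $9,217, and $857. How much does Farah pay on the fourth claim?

$1,252.20

Claim 1 — $185: entire amount goes to the deductible. Cost to traveler: $185. OOP to date $185.
Claim 2 — $193: all of it applies to the deductible. Traveler owes $193 (running OOP $378).
Claim 3 — $9,261: $1,772 to deductible, leaving $7,489; coinsurance $7,489 × 20% = $1,497.80. Traveler pays $3,269.80; OOP now $3,647.80.
Claim 4 — $9,217: deductible already satisfied, so traveler's share is 20% × $9,217 = $1,843.40. That would push OOP to $5,491.20, over the $4,900 cap, so traveler pays $4,900 − $3,647.80 = $1,252.20.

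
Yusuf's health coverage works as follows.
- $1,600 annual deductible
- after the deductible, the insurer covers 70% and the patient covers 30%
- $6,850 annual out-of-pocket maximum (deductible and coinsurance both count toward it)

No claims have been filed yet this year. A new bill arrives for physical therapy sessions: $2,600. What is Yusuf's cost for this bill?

$1,900

Nothing has been paid toward the $1,600 deductible, so the first $1,600 of this charge is applied there.
That leaves $2,600 − $1,600 = $1,000 for coinsurance.
Coinsurance: $1,000 × 30% = $300.
That puts the patient's cost at $1,600 + $300 = $1,900 before any cap.
Total out-of-pocket so far would be $0 + $1,900 = $1,900, below the $6,850 cap — no reduction.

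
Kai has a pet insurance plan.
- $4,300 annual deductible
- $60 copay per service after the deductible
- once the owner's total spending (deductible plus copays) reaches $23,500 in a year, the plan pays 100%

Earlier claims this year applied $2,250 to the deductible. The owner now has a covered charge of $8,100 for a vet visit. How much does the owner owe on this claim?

$2,250 of the $4,300 deductible is already met, leaving $2,050.
The remaining $6,050 (= $8,100 − $2,050) moves to the copay.
Copay on this service: $60.
Owner responsibility before any cap: $2,050 + $60 = $2,110.
Cumulative spending $2,250 + $2,110 = $4,360 stays under the $23,500 maximum.

$2,110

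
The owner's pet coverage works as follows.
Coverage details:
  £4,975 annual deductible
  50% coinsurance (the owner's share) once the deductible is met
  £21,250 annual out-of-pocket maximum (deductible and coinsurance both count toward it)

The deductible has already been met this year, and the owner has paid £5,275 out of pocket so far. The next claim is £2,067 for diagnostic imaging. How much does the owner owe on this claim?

£1,033.50

The deductible is already satisfied, so the full bill goes to coinsurance.
Owner's 50% share of £2,067 is £1,033.50.
Total out-of-pocket so far would be £5,275 + £1,033.50 = £6,308.50, below the £21,250 cap — no reduction.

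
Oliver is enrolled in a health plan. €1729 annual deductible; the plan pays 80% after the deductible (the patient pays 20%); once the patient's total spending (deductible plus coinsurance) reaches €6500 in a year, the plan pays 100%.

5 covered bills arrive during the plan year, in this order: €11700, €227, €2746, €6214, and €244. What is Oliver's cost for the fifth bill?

Bill 1, €11700: €1729 to deductible, leaving €9971; coinsurance €9971 × 20% = €1994.20. Patient pays €3723.20; OOP now €3723.20.
Bill 2, €227: 20% coinsurance on €227 = €45.40. Cost to patient: €45.40. OOP to date €3768.60.
Bill 3, €2746: deductible already satisfied, so patient's share is 20% × €2746 = €549.20. Patient owes €549.20 (running OOP €4317.80).
Bill 4, €6214: 20% coinsurance on €6214 = €1242.80. Patient pays €1242.80; OOP now €5560.60.
Bill 5, €244: deductible met; 20% of €244 = €48.80. Cost to patient: €48.80. OOP to date €5609.40.

€48.80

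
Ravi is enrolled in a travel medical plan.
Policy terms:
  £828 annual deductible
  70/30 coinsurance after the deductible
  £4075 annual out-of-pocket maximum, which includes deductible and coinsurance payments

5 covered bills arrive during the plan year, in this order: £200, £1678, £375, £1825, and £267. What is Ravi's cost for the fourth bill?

£547.50

#1 (£200): entire amount goes to the deductible. Traveler owes £200 (running OOP £200).
#2 (£1678): £628 finishes the deductible; £1050 goes to coinsurance; 30% of £1050 = £315. Traveler pays £943; OOP now £1143.
#3 (£375): 30% coinsurance on £375 = £112.50. Traveler pays £112.50; OOP now £1255.50.
#4 (£1825): deductible already satisfied, so traveler's share is 30% × £1825 = £547.50. Traveler pays £547.50; OOP now £1803.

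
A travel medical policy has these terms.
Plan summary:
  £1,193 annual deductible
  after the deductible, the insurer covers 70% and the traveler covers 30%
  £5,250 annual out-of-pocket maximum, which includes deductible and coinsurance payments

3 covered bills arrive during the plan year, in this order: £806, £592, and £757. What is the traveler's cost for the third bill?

£227.10

Claim 1 — £806: fully absorbed by the deductible. Cost to traveler: £806. OOP to date £806.
Claim 2 — £592: £387 to deductible, leaving £205; coinsurance £205 × 30% = £61.50. Cost to traveler: £448.50. OOP to date £1,254.50.
Claim 3 — £757: 30% coinsurance on £757 = £227.10. Cost to traveler: £227.10. OOP to date £1,481.60.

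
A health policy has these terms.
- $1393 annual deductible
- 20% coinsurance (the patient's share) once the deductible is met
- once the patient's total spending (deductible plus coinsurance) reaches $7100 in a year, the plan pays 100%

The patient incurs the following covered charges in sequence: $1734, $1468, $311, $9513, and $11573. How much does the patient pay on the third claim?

$62.20

Claim 1 — $1734: deductible takes $1393, $341 remains; patient's 20% is $68.20. Cost to patient: $1461.20. OOP to date $1461.20.
Claim 2 — $1468: deductible met; 20% of $1468 = $293.60. Patient pays $293.60; OOP now $1754.80.
Claim 3 — $311: deductible already satisfied, so patient's share is 20% × $311 = $62.20. Patient pays $62.20; OOP now $1817.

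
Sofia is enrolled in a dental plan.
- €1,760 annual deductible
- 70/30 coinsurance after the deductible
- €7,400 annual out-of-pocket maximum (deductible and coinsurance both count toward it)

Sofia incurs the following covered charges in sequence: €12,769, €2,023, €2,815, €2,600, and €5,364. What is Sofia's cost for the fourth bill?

€780

Bill 1, €12,769: €1,760 finishes the deductible; €11,009 goes to coinsurance; 30% of €11,009 = €3,302.70. Patient owes €5,062.70 (running OOP €5,062.70).
Bill 2, €2,023: 30% coinsurance on €2,023 = €606.90. Cost to patient: €606.90. OOP to date €5,669.60.
Bill 3, €2,815: deductible met; 30% of €2,815 = €844.50. Patient owes €844.50 (running OOP €6,514.10).
Bill 4, €2,600: deductible already satisfied, so patient's share is 30% × €2,600 = €780. Patient pays €780; OOP now €7,294.10.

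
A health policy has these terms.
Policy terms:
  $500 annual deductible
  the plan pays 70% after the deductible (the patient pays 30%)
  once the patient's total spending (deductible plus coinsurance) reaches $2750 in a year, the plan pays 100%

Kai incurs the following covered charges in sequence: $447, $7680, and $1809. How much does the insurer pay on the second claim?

$5377

Claim 1 — $447: entire amount goes to the deductible. Patient owes $447 (running OOP $447). Plan pays $447 − $447 = $0.
Claim 2 — $7680: $53 to deductible, leaving $7627; coinsurance $7627 × 30% = $2288.10. Together that's $53 + $2288.10 = $2341.10. That would push OOP to $2788.10, over the $2750 cap, so patient pays $2750 − $447 = $2303. Insurer: $7680 − $2303 = $5377.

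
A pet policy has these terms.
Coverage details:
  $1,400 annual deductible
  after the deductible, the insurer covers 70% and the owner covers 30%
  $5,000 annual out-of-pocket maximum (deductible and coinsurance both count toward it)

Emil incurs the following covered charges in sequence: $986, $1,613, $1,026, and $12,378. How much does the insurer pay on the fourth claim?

Claim 1 — $986: entire amount goes to the deductible. Cost to owner: $986. OOP to date $986. Plan pays $986 − $986 = $0.
Claim 2 — $1,613: deductible takes $414, $1,199 remains; owner's 30% is $359.70. Cost to owner: $773.70. OOP to date $1,759.70. Insurer: $1,613 − $773.70 = $839.30.
Claim 3 — $1,026: deductible met; 30% of $1,026 = $307.80. Cost to owner: $307.80. OOP to date $2,067.50. Plan pays $1,026 − $307.80 = $718.20.
Claim 4 — $12,378: 30% coinsurance on $12,378 = $3,713.40. That would push OOP to $5,780.90, over the $5,000 cap, so owner pays $5,000 − $2,067.50 = $2,932.50. Insurer: $12,378 − $2,932.50 = $9,445.50.

$9,445.50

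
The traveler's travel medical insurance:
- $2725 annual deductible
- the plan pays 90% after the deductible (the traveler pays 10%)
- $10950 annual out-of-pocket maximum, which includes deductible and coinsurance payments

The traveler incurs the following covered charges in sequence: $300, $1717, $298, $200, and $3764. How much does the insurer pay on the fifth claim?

Claim 1 — $300: fully absorbed by the deductible. Traveler pays $300; OOP now $300. Insurer: $300 − $300 = $0.
Claim 2 — $1717: all of it applies to the deductible. Traveler owes $1717 (running OOP $2017). Insurer: $1717 − $1717 = $0.
Claim 3 — $298: entire amount goes to the deductible. Traveler pays $298; OOP now $2315. Insurer: $298 − $298 = $0.
Claim 4 — $200: entire amount goes to the deductible. Cost to traveler: $200. OOP to date $2515. Plan pays $200 − $200 = $0.
Claim 5 — $3764: deductible takes $210, $3554 remains; coinsurance $3554 × 10% = $355.40. Cost to traveler: $565.40. OOP to date $3080.40. Plan pays $3764 − $565.40 = $3198.60.

$3198.60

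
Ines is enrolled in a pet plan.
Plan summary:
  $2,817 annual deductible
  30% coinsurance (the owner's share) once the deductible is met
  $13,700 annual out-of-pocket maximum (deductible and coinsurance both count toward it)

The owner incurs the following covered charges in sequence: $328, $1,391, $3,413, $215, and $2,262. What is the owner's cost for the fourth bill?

$64.50

Claim 1 — $328: fully absorbed by the deductible. Cost to owner: $328. OOP to date $328.
Claim 2 — $1,391: all of it applies to the deductible. Owner owes $1,391 (running OOP $1,719).
Claim 3 — $3,413: $1,098 finishes the deductible; $2,315 goes to coinsurance; owner's 30% is $694.50. Owner pays $1,792.50; OOP now $3,511.50.
Claim 4 — $215: 30% coinsurance on $215 = $64.50. Cost to owner: $64.50. OOP to date $3,576.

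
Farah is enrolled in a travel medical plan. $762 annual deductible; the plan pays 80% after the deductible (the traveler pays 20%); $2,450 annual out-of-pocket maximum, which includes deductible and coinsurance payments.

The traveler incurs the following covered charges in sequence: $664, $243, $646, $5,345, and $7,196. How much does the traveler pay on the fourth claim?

$1,069

#1 ($664): fully absorbed by the deductible. Traveler pays $664; OOP now $664.
#2 ($243): $98 to deductible, leaving $145; traveler's 20% is $29. Traveler pays $127; OOP now $791.
#3 ($646): deductible met; 20% of $646 = $129.20. Traveler pays $129.20; OOP now $920.20.
#4 ($5,345): deductible met; 20% of $5,345 = $1,069. Traveler pays $1,069; OOP now $1,989.20.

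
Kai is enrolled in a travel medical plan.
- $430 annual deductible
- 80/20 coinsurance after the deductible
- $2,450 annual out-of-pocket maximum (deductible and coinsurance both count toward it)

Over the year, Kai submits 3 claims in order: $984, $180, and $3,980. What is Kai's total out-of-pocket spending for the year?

Bill 1, $984: $430 finishes the deductible; $554 goes to coinsurance; traveler's 20% is $110.80. Traveler owes $540.80 (running OOP $540.80).
Bill 2, $180: 20% coinsurance on $180 = $36. Cost to traveler: $36. OOP to date $576.80.
Bill 3, $3,980: deductible already satisfied, so traveler's share is 20% × $3,980 = $796. Traveler pays $796; OOP now $1,372.80.
Total paid by the traveler: $540.80 + $36 + $796 = $1,372.80.

$1,372.80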